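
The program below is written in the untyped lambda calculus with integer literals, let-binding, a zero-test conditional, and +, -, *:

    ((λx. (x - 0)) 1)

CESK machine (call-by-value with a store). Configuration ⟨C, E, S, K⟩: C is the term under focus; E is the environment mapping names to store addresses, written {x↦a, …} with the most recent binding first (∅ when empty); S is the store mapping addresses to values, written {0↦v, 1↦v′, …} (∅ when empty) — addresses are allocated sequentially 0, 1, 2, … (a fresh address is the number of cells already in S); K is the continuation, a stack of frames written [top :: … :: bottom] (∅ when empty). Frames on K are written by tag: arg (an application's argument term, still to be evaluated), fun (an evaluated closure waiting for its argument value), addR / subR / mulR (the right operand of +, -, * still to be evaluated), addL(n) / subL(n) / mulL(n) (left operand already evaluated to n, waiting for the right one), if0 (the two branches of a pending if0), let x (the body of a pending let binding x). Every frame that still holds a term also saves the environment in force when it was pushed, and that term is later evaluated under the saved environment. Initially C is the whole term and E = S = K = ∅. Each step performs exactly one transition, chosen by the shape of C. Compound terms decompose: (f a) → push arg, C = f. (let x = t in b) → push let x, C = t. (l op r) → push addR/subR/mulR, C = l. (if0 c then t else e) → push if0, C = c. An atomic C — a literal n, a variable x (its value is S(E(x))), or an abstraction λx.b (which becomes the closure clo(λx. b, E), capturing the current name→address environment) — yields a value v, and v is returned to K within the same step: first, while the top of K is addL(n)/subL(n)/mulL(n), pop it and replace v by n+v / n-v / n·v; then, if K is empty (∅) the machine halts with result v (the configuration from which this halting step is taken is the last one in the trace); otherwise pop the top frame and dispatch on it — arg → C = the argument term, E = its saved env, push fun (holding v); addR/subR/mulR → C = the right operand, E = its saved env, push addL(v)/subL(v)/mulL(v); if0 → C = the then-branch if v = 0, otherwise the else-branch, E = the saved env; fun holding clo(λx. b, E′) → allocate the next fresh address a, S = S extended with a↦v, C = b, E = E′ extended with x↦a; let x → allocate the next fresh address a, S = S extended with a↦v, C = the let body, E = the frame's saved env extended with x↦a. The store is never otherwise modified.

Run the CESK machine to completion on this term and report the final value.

Answer: 1

Machine steps:
[0] ⟨C=((λx. (x - 0)) 1); E=∅; S=∅; K=∅⟩
[1] ⟨C=(λx. (x - 0)); E=∅; S=∅; K=[arg]⟩
[2] ⟨C=1; E=∅; S=∅; K=[fun]⟩
[3] ⟨C=(x - 0); E={x↦0}; S={0↦1}; K=∅⟩
[4] ⟨C=x; E={x↦0}; S={0↦1}; K=[subR]⟩
[5] ⟨C=0; E={x↦0}; S={0↦1}; K=[subL(1)]⟩
→ final value 1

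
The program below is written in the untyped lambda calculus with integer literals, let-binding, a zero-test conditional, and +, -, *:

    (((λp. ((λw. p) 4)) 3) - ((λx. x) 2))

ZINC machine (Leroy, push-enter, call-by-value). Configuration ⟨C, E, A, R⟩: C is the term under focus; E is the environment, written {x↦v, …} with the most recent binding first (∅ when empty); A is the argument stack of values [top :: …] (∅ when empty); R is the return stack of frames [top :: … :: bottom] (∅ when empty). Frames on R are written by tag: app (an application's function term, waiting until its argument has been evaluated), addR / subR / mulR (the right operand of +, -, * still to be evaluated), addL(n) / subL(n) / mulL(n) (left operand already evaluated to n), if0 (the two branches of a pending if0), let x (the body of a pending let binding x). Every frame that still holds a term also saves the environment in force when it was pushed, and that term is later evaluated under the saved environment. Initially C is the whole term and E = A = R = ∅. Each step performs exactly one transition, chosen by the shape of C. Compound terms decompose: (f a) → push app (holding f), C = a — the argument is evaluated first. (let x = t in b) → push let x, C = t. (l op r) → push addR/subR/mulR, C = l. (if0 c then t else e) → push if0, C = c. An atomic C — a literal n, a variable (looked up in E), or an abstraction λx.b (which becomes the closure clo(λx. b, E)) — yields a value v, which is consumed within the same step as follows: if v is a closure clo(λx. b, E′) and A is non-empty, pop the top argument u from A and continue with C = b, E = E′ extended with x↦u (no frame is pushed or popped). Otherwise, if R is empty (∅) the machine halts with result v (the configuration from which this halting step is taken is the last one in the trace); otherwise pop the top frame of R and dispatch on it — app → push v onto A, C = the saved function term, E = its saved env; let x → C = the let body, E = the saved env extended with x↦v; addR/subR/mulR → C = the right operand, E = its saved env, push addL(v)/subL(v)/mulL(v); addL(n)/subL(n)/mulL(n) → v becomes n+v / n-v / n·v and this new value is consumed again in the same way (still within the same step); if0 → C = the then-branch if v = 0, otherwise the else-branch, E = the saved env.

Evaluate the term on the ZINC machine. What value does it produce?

Answer: 1

Derivation:
0. ⟨C=(((λp. ((λw. p) 4)) 3) - ((λx. x) 2)); E=∅; A=∅; R=∅⟩
1. ⟨C=((λp. ((λw. p) 4)) 3); E=∅; A=∅; R=[subR]⟩
2. ⟨C=3; E=∅; A=∅; R=[app :: subR]⟩
3. ⟨C=(λp. ((λw. p) 4)); E=∅; A=[3]; R=[subR]⟩
4. ⟨C=((λw. p) 4); E={p↦3}; A=∅; R=[subR]⟩
5. ⟨C=4; E={p↦3}; A=∅; R=[app :: subR]⟩
6. ⟨C=(λw. p); E={p↦3}; A=[4]; R=[subR]⟩
7. ⟨C=p; E={w↦4, p↦3}; A=∅; R=[subR]⟩
8. ⟨C=((λx. x) 2); E=∅; A=∅; R=[subL(3)]⟩
9. ⟨C=2; E=∅; A=∅; R=[app :: subL(3)]⟩
10. ⟨C=(λx. x); E=∅; A=[2]; R=[subL(3)]⟩
11. ⟨C=x; E={x↦2}; A=∅; R=[subL(3)]⟩
→ final value 1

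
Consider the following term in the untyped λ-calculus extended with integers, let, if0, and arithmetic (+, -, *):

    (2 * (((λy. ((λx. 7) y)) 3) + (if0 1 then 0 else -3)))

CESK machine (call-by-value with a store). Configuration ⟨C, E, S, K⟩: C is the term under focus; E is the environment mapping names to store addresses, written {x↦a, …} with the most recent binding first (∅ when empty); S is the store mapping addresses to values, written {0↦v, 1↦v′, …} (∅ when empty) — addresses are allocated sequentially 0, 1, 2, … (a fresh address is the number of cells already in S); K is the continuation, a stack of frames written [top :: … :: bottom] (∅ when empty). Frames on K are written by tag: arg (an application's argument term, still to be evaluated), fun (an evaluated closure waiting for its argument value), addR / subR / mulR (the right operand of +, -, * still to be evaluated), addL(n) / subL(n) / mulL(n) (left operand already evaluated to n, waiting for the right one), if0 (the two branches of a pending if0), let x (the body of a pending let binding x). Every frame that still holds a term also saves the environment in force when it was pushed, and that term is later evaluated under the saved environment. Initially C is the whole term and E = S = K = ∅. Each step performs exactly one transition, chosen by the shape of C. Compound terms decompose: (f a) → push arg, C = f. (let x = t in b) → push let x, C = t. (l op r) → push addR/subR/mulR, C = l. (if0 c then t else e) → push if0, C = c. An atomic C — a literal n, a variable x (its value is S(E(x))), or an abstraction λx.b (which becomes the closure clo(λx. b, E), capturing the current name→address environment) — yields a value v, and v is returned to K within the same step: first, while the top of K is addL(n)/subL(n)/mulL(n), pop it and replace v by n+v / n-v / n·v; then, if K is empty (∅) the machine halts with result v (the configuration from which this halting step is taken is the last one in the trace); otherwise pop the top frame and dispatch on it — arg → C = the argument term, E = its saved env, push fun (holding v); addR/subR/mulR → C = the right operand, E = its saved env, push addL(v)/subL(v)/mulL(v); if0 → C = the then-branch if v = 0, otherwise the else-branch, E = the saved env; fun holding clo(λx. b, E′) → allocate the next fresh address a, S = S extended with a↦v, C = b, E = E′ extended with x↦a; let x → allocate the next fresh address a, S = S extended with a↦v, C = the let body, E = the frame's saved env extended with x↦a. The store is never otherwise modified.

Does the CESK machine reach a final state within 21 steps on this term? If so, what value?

Answer: 8

Execution trace:
[0] ⟨C=(2 * (((λy. ((λx. 7) y)) 3) + (if0 1 then 0 else -3))); E=∅; S=∅; K=∅⟩
[1] ⟨C=2; E=∅; S=∅; K=[mulR]⟩
[2] ⟨C=(((λy. ((λx. 7) y)) 3) + (if0 1 then 0 else -3)); E=∅; S=∅; K=[mulL(2)]⟩
[3] ⟨C=((λy. ((λx. 7) y)) 3); E=∅; S=∅; K=[addR :: mulL(2)]⟩
[4] ⟨C=(λy. ((λx. 7) y)); E=∅; S=∅; K=[arg :: addR :: mulL(2)]⟩
[5] ⟨C=3; E=∅; S=∅; K=[fun :: addR :: mulL(2)]⟩
[6] ⟨C=((λx. 7) y); E={y↦0}; S={0↦3}; K=[addR :: mulL(2)]⟩
[7] ⟨C=(λx. 7); E={y↦0}; S={0↦3}; K=[arg :: addR :: mulL(2)]⟩
[8] ⟨C=y; E={y↦0}; S={0↦3}; K=[fun :: addR :: mulL(2)]⟩
[9] ⟨C=7; E={x↦1, y↦0}; S={0↦3, 1↦3}; K=[addR :: mulL(2)]⟩
[10] ⟨C=(if0 1 then 0 else -3); E=∅; S={0↦3, 1↦3}; K=[addL(7) :: mulL(2)]⟩
[11] ⟨C=1; E=∅; S={0↦3, 1↦3}; K=[if0 :: addL(7) :: mulL(2)]⟩
[12] ⟨C=-3; E=∅; S={0↦3, 1↦3}; K=[addL(7) :: mulL(2)]⟩
→ final value 8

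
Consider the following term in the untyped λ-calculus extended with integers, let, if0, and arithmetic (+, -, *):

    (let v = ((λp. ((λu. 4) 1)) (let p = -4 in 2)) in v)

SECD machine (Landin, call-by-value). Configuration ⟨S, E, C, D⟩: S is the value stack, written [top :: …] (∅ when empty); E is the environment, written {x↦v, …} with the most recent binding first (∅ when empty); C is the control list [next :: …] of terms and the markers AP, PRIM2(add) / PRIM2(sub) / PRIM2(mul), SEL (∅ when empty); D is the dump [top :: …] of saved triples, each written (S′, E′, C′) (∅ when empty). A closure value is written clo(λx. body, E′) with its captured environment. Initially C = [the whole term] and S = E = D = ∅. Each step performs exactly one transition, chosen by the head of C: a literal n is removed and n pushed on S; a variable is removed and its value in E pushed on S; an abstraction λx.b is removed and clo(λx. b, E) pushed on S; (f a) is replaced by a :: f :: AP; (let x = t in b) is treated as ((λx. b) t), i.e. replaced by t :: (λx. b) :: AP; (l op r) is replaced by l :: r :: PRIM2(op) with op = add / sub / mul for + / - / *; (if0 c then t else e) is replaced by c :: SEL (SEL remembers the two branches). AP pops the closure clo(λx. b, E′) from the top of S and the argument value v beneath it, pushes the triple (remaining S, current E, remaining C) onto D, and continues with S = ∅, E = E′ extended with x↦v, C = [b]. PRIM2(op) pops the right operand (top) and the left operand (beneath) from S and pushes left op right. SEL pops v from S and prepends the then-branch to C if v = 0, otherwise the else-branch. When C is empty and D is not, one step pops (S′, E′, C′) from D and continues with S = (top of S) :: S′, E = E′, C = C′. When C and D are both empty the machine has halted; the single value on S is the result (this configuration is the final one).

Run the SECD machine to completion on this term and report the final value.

Answer: 4

Machine steps:
0. ⟨S=∅; E=∅; C=[(let v = ((λp. ((λu. 4) 1)) (let p = -4 in 2)) in v)]; D=∅⟩
1. ⟨S=∅; E=∅; C=[((λp. ((λu. 4) 1)) (let p = -4 in 2)) :: (λv. v) :: AP]; D=∅⟩
2. ⟨S=∅; E=∅; C=[(let p = -4 in 2) :: (λp. ((λu. 4) 1)) :: AP :: (λv. v) :: AP]; D=∅⟩
3. ⟨S=∅; E=∅; C=[-4 :: (λp. 2) :: AP :: (λp. ((λu. 4) 1)) :: AP :: (λv. v) :: AP]; D=∅⟩
4. ⟨S=[-4]; E=∅; C=[(λp. 2) :: AP :: (λp. ((λu. 4) 1)) :: AP :: (λv. v) :: AP]; D=∅⟩
5. ⟨S=[clo(λp. 2, ∅) :: -4]; E=∅; C=[AP :: (λp. ((λu. 4) 1)) :: AP :: (λv. v) :: AP]; D=∅⟩
6. ⟨S=∅; E={p↦-4}; C=[2]; D=[(∅, ∅, [(λp. ((λu. 4) 1)) :: AP :: (λv. v) :: AP])]⟩
7. ⟨S=[2]; E={p↦-4}; C=∅; D=[(∅, ∅, [(λp. ((λu. 4) 1)) :: AP :: (λv. v) :: AP])]⟩
8. ⟨S=[2]; E=∅; C=[(λp. ((λu. 4) 1)) :: AP :: (λv. v) :: AP]; D=∅⟩
9. ⟨S=[clo(λp. ((λu. 4) 1), ∅) :: 2]; E=∅; C=[AP :: (λv. v) :: AP]; D=∅⟩
10. ⟨S=∅; E={p↦2}; C=[((λu. 4) 1)]; D=[(∅, ∅, [(λv. v) :: AP])]⟩
11. ⟨S=∅; E={p↦2}; C=[1 :: (λu. 4) :: AP]; D=[(∅, ∅, [(λv. v) :: AP])]⟩
12. ⟨S=[1]; E={p↦2}; C=[(λu. 4) :: AP]; D=[(∅, ∅, [(λv. v) :: AP])]⟩
13. ⟨S=[clo(λu. 4, {p↦2}) :: 1]; E={p↦2}; C=[AP]; D=[(∅, ∅, [(λv. v) :: AP])]⟩
14. ⟨S=∅; E={u↦1, p↦2}; C=[4]; D=[(∅, {p↦2}, ∅) :: (∅, ∅, [(λv. v) :: AP])]⟩
15. ⟨S=[4]; E={u↦1, p↦2}; C=∅; D=[(∅, {p↦2}, ∅) :: (∅, ∅, [(λv. v) :: AP])]⟩
16. ⟨S=[4]; E={p↦2}; C=∅; D=[(∅, ∅, [(λv. v) :: AP])]⟩
17. ⟨S=[4]; E=∅; C=[(λv. v) :: AP]; D=∅⟩
18. ⟨S=[clo(λv. v, ∅) :: 4]; E=∅; C=[AP]; D=∅⟩
19. ⟨S=∅; E={v↦4}; C=[v]; D=[(∅, ∅, ∅)]⟩
20. ⟨S=[4]; E={v↦4}; C=∅; D=[(∅, ∅, ∅)]⟩
21. ⟨S=[4]; E=∅; C=∅; D=∅⟩
→ final value 4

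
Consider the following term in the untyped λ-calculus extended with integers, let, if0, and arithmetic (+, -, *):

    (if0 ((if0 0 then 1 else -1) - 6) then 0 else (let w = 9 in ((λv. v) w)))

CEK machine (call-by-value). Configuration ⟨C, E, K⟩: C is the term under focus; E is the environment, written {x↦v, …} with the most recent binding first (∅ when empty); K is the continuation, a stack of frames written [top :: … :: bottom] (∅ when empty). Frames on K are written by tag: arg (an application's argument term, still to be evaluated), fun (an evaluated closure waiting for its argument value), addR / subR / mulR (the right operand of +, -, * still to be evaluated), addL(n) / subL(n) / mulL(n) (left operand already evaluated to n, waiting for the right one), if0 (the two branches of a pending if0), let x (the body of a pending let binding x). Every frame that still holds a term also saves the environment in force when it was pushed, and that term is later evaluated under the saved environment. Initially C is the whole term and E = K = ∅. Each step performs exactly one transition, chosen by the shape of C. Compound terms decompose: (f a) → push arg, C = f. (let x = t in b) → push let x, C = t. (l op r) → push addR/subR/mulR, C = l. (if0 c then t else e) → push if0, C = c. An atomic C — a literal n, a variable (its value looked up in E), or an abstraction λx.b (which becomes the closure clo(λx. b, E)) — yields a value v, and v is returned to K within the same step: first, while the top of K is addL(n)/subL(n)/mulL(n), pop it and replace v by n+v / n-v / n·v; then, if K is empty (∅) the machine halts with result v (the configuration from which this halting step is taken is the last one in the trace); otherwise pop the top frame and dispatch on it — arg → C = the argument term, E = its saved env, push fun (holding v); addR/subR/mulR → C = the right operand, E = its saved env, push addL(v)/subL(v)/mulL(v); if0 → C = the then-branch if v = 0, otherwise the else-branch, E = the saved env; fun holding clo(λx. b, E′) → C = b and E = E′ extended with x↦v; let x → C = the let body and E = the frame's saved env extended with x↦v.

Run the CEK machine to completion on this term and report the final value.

Answer: 9

Machine steps:
step 0: [C=(if0 ((if0 0 then 1 else -1) - 6) then 0 else (let w = 9 in ((λv. v) w))) | E=∅ | K=∅]
step 1: [C=((if0 0 then 1 else -1) - 6) | E=∅ | K=[if0]]
step 2: [C=(if0 0 then 1 else -1) | E=∅ | K=[subR :: if0]]
step 3: [C=0 | E=∅ | K=[if0 :: subR :: if0]]
step 4: [C=1 | E=∅ | K=[subR :: if0]]
step 5: [C=6 | E=∅ | K=[subL(1) :: if0]]
step 6: [C=(let w = 9 in ((λv. v) w)) | E=∅ | K=∅]
step 7: [C=9 | E=∅ | K=[let w]]
step 8: [C=((λv. v) w) | E={w↦9} | K=∅]
step 9: [C=(λv. v) | E={w↦9} | K=[arg]]
step 10: [C=w | E={w↦9} | K=[fun]]
step 11: [C=v | E={v↦9, w↦9} | K=∅]
→ final value 9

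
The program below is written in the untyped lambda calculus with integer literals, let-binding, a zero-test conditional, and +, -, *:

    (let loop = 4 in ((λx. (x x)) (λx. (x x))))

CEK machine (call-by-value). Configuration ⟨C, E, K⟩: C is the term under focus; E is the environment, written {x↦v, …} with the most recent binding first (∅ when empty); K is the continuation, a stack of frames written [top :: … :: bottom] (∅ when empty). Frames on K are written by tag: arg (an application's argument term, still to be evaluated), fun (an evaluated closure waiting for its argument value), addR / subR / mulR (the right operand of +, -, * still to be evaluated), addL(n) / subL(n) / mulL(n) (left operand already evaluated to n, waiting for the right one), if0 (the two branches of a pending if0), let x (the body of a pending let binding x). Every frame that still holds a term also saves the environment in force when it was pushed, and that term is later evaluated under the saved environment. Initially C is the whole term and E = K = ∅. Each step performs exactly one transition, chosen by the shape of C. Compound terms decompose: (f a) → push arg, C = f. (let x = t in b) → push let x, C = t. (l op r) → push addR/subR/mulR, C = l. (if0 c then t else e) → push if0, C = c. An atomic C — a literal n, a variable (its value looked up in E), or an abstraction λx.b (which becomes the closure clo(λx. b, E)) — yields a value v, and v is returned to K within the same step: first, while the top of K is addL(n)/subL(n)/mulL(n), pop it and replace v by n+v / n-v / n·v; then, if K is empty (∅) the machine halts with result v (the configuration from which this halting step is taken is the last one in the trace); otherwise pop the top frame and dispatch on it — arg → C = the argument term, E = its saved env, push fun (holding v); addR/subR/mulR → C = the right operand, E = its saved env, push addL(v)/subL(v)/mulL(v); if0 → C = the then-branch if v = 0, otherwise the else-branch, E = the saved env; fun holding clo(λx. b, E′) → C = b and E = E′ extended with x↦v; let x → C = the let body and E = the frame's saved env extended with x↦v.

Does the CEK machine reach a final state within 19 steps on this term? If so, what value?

Answer: DIVERGES (no final state within 19 steps)

Execution trace:
t=0: ⟨C=(let loop = 4 in ((λx. (x x)) (λx. (x x)))); E=∅; K=∅⟩
t=1: ⟨C=4; E=∅; K=[let loop]⟩
t=2: ⟨C=((λx. (x x)) (λx. (x x))); E={loop↦4}; K=∅⟩
t=3: ⟨C=(λx. (x x)); E={loop↦4}; K=[arg]⟩
t=4: ⟨C=(λx. (x x)); E={loop↦4}; K=[fun]⟩
t=5: ⟨C=(x x); E={x↦clo(λx. (x x), {loop↦4}), loop↦4}; K=∅⟩
t=6: ⟨C=x; E={x↦clo(λx. (x x), {loop↦4}), loop↦4}; K=[arg]⟩
t=7: ⟨C=x; E={x↦clo(λx. (x x), {loop↦4}), loop↦4}; K=[fun]⟩
… configuration repeats with period 3 (steps 5–7 recur indefinitely) …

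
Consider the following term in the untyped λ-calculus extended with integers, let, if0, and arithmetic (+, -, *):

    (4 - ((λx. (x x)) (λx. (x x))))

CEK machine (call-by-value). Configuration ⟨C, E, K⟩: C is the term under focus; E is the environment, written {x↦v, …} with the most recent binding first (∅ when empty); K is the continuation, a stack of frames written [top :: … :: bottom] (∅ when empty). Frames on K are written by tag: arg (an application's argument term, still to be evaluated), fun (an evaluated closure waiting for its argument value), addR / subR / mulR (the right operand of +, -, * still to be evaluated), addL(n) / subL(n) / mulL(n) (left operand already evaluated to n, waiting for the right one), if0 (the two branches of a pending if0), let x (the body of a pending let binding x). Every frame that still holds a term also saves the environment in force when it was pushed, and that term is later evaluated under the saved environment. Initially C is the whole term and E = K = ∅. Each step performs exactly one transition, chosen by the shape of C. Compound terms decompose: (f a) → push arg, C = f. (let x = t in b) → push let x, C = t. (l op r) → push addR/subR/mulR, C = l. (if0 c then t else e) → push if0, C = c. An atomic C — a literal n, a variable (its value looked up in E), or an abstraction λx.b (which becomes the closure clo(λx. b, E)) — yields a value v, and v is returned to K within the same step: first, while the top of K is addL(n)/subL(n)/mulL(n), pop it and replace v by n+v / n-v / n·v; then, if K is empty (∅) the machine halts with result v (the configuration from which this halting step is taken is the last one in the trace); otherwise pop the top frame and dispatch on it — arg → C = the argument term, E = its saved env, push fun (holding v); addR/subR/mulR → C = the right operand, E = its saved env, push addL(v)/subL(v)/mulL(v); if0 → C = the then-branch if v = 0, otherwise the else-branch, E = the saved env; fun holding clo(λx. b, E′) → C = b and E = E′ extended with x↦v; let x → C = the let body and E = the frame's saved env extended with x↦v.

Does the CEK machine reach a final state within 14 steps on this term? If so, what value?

Answer: DIVERGES (no final state within 14 steps)

Machine steps:
0. [C=(4 - ((λx. (x x)) (λx. (x x)))) | E=∅ | K=∅]
1. [C=4 | E=∅ | K=[subR]]
2. [C=((λx. (x x)) (λx. (x x))) | E=∅ | K=[subL(4)]]
3. [C=(λx. (x x)) | E=∅ | K=[arg :: subL(4)]]
4. [C=(λx. (x x)) | E=∅ | K=[fun :: subL(4)]]
5. [C=(x x) | E={x↦clo(λx. (x x), ∅)} | K=[subL(4)]]
6. [C=x | E={x↦clo(λx. (x x), ∅)} | K=[arg :: subL(4)]]
7. [C=x | E={x↦clo(λx. (x x), ∅)} | K=[fun :: subL(4)]]
… configuration repeats with period 3 (steps 5–7 recur indefinitely) …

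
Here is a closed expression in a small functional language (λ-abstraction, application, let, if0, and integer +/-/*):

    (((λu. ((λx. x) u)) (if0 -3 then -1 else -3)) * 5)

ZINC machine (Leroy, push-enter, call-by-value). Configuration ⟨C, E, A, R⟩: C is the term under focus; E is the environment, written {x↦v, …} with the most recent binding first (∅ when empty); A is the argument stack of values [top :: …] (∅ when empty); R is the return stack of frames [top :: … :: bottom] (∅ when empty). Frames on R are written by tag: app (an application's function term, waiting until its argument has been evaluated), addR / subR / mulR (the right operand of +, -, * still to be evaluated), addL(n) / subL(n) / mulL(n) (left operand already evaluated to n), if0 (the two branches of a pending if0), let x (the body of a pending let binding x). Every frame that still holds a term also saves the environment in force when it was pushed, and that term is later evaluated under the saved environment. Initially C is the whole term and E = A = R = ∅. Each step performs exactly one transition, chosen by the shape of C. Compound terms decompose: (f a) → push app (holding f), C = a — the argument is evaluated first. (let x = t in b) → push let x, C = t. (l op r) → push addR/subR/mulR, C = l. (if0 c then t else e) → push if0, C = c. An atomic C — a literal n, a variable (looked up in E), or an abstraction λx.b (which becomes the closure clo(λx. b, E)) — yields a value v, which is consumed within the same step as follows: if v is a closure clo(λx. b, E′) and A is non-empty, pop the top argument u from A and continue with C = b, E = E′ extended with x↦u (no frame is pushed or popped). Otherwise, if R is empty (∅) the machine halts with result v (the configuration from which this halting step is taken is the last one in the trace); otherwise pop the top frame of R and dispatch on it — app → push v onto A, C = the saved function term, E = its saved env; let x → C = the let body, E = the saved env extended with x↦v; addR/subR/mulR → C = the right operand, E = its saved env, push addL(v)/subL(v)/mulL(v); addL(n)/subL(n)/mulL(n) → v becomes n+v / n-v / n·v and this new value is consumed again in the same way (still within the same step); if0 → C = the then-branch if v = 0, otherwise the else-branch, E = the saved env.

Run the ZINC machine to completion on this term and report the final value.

Answer: -15

Derivation:
t=0: ⟨C=(((λu. ((λx. x) u)) (if0 -3 then -1 else -3)) * 5); E=∅; A=∅; R=∅⟩
t=1: ⟨C=((λu. ((λx. x) u)) (if0 -3 then -1 else -3)); E=∅; A=∅; R=[mulR]⟩
t=2: ⟨C=(if0 -3 then -1 else -3); E=∅; A=∅; R=[app :: mulR]⟩
t=3: ⟨C=-3; E=∅; A=∅; R=[if0 :: app :: mulR]⟩
t=4: ⟨C=-3; E=∅; A=∅; R=[app :: mulR]⟩
t=5: ⟨C=(λu. ((λx. x) u)); E=∅; A=[-3]; R=[mulR]⟩
t=6: ⟨C=((λx. x) u); E={u↦-3}; A=∅; R=[mulR]⟩
t=7: ⟨C=u; E={u↦-3}; A=∅; R=[app :: mulR]⟩
t=8: ⟨C=(λx. x); E={u↦-3}; A=[-3]; R=[mulR]⟩
t=9: ⟨C=x; E={x↦-3, u↦-3}; A=∅; R=[mulR]⟩
t=10: ⟨C=5; E=∅; A=∅; R=[mulL(-3)]⟩
→ final value -15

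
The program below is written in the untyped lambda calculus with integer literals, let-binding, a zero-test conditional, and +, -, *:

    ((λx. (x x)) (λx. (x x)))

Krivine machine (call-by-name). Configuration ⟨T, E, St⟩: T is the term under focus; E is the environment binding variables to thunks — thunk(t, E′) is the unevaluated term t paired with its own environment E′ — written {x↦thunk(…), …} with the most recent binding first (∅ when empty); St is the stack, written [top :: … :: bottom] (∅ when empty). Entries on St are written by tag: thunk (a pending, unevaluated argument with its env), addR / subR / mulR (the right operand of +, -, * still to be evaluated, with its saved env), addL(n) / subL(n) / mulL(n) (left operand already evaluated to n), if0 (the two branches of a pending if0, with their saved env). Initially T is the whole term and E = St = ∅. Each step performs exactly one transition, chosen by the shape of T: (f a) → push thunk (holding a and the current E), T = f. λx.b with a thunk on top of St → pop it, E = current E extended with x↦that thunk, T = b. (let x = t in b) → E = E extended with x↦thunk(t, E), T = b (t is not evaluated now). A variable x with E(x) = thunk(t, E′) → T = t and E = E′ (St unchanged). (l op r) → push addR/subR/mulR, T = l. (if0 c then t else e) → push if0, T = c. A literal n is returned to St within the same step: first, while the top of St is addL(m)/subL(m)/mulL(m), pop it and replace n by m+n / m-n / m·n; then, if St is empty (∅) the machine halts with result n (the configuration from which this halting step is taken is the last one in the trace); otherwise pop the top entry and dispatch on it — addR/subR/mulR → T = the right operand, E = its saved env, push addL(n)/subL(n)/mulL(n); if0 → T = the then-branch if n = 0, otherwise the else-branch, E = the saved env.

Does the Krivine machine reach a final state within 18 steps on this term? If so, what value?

step 0: ⟨T=((λx. (x x)) (λx. (x x))); E=∅; St=∅⟩
step 1: ⟨T=(λx. (x x)); E=∅; St=[thunk]⟩
step 2: ⟨T=(x x); E={x↦thunk((λx. (x x)), ∅)}; St=∅⟩
step 3: ⟨T=x; E={x↦thunk((λx. (x x)), ∅)}; St=[thunk]⟩
step 4: ⟨T=(λx. (x x)); E=∅; St=[thunk]⟩
step 5: ⟨T=(x x); E={x↦thunk(x, {x↦thunk((λx. (x x)), ∅)})}; St=∅⟩
step 6: ⟨T=x; E={x↦thunk(x, {x↦thunk((λx. (x x)), ∅)})}; St=[thunk]⟩
step 7: ⟨T=x; E={x↦thunk((λx. (x x)), ∅)}; St=[thunk]⟩
step 8: ⟨T=(λx. (x x)); E=∅; St=[thunk]⟩
step 9: ⟨T=(x x); E={x↦thunk(x, {x↦thunk(x, {x↦thunk((λx. (x x)), ∅)})})}; St=∅⟩
step 10: ⟨T=x; E={x↦thunk(x, {x↦thunk(x, {x↦thunk((λx. (x x)), ∅)})})}; St=[thunk]⟩
step 11: ⟨T=x; E={x↦thunk(x, {x↦thunk((λx. (x x)), ∅)})}; St=[thunk]⟩
step 12: ⟨T=x; E={x↦thunk((λx. (x x)), ∅)}; St=[thunk]⟩
step 13: ⟨T=(λx. (x x)); E=∅; St=[thunk]⟩
step 14: ⟨T=(x x); E={x↦thunk(x, {x↦thunk(x, {x↦thunk(x, {x↦thunk((λx. (x x)), ∅)})})})}; St=∅⟩
step 15: ⟨T=x; E={x↦thunk(x, {x↦thunk(x, {x↦thunk(x, {x↦thunk((λx. (x x)), ∅)})})})}; St=[thunk]⟩
step 16: ⟨T=x; E={x↦thunk(x, {x↦thunk(x, {x↦thunk((λx. (x x)), ∅)})})}; St=[thunk]⟩
step 17: ⟨T=x; E={x↦thunk(x, {x↦thunk((λx. (x x)), ∅)})}; St=[thunk]⟩
step 18: ⟨T=x; E={x↦thunk((λx. (x x)), ∅)}; St=[thunk]⟩
→ 18 transitions taken and the configuration is still not final: no result within 18 steps

Answer: DIVERGES (no final state within 18 steps)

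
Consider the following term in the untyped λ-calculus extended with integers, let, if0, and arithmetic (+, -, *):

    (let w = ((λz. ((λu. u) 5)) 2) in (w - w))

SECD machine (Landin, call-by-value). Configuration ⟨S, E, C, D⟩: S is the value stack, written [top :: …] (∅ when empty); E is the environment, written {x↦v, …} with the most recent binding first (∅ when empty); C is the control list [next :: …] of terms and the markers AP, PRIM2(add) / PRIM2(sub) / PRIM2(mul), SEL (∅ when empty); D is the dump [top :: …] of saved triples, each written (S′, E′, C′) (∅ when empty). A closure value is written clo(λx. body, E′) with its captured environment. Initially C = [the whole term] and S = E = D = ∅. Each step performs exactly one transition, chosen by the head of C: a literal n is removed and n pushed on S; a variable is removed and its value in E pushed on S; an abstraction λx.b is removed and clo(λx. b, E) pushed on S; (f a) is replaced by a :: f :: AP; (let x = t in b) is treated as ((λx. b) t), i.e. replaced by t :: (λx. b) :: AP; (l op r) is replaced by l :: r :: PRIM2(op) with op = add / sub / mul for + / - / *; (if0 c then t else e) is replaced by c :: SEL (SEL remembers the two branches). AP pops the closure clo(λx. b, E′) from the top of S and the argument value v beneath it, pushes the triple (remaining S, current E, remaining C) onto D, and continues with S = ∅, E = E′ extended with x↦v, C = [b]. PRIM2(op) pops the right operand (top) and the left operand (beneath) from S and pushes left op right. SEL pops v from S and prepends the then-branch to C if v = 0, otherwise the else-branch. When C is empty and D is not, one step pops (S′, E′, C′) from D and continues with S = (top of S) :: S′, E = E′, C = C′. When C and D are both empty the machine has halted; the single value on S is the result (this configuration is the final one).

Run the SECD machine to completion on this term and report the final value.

Answer: 0

Execution trace:
t=0: ⟨S=∅; E=∅; C=[(let w = ((λz. ((λu. u) 5)) 2) in (w - w))]; D=∅⟩
t=1: ⟨S=∅; E=∅; C=[((λz. ((λu. u) 5)) 2) :: (λw. (w - w)) :: AP]; D=∅⟩
t=2: ⟨S=∅; E=∅; C=[2 :: (λz. ((λu. u) 5)) :: AP :: (λw. (w - w)) :: AP]; D=∅⟩
t=3: ⟨S=[2]; E=∅; C=[(λz. ((λu. u) 5)) :: AP :: (λw. (w - w)) :: AP]; D=∅⟩
t=4: ⟨S=[clo(λz. ((λu. u) 5), ∅) :: 2]; E=∅; C=[AP :: (λw. (w - w)) :: AP]; D=∅⟩
t=5: ⟨S=∅; E={z↦2}; C=[((λu. u) 5)]; D=[(∅, ∅, [(λw. (w - w)) :: AP])]⟩
t=6: ⟨S=∅; E={z↦2}; C=[5 :: (λu. u) :: AP]; D=[(∅, ∅, [(λw. (w - w)) :: AP])]⟩
t=7: ⟨S=[5]; E={z↦2}; C=[(λu. u) :: AP]; D=[(∅, ∅, [(λw. (w - w)) :: AP])]⟩
t=8: ⟨S=[clo(λu. u, {z↦2}) :: 5]; E={z↦2}; C=[AP]; D=[(∅, ∅, [(λw. (w - w)) :: AP])]⟩
t=9: ⟨S=∅; E={u↦5, z↦2}; C=[u]; D=[(∅, {z↦2}, ∅) :: (∅, ∅, [(λw. (w - w)) :: AP])]⟩
t=10: ⟨S=[5]; E={u↦5, z↦2}; C=∅; D=[(∅, {z↦2}, ∅) :: (∅, ∅, [(λw. (w - w)) :: AP])]⟩
t=11: ⟨S=[5]; E={z↦2}; C=∅; D=[(∅, ∅, [(λw. (w - w)) :: AP])]⟩
t=12: ⟨S=[5]; E=∅; C=[(λw. (w - w)) :: AP]; D=∅⟩
t=13: ⟨S=[clo(λw. (w - w), ∅) :: 5]; E=∅; C=[AP]; D=∅⟩
t=14: ⟨S=∅; E={w↦5}; C=[(w - w)]; D=[(∅, ∅, ∅)]⟩
t=15: ⟨S=∅; E={w↦5}; C=[w :: w :: PRIM2(sub)]; D=[(∅, ∅, ∅)]⟩
t=16: ⟨S=[5]; E={w↦5}; C=[w :: PRIM2(sub)]; D=[(∅, ∅, ∅)]⟩
t=17: ⟨S=[5 :: 5]; E={w↦5}; C=[PRIM2(sub)]; D=[(∅, ∅, ∅)]⟩
t=18: ⟨S=[0]; E={w↦5}; C=∅; D=[(∅, ∅, ∅)]⟩
t=19: ⟨S=[0]; E=∅; C=∅; D=∅⟩
→ final value 0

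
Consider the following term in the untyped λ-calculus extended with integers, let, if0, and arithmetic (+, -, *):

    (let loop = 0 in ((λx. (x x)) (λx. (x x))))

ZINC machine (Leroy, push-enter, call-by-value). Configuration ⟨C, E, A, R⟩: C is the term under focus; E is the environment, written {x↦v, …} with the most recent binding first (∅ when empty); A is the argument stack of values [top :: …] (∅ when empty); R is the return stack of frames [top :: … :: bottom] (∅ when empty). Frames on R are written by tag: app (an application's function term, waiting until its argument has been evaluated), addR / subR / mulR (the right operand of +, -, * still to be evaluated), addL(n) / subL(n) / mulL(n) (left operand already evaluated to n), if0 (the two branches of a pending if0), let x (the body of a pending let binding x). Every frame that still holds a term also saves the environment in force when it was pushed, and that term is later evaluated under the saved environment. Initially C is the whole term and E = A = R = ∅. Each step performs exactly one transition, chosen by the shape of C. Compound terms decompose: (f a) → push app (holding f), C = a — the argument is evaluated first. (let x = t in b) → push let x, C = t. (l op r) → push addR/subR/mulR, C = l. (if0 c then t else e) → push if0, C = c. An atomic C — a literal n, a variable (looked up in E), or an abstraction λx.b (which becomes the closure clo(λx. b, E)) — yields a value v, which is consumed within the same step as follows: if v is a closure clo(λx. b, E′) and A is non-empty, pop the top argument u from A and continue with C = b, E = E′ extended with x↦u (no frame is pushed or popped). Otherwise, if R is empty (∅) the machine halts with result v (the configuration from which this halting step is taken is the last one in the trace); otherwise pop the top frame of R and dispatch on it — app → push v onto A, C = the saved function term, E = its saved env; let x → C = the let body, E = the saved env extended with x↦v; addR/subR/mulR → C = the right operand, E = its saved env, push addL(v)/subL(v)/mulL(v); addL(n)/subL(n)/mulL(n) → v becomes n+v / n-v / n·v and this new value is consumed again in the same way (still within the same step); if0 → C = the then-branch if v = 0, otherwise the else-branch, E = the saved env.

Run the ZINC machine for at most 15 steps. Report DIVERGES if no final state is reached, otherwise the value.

[0] [C=(let loop = 0 in ((λx. (x x)) (λx. (x x)))) | E=∅ | A=∅ | R=∅]
[1] [C=0 | E=∅ | A=∅ | R=[let loop]]
[2] [C=((λx. (x x)) (λx. (x x))) | E={loop↦0} | A=∅ | R=∅]
[3] [C=(λx. (x x)) | E={loop↦0} | A=∅ | R=[app]]
[4] [C=(λx. (x x)) | E={loop↦0} | A=[clo(λx. (x x), {loop↦0})] | R=∅]
[5] [C=(x x) | E={x↦clo(λx. (x x), {loop↦0}), loop↦0} | A=∅ | R=∅]
[6] [C=x | E={x↦clo(λx. (x x), {loop↦0}), loop↦0} | A=∅ | R=[app]]
[7] [C=x | E={x↦clo(λx. (x x), {loop↦0}), loop↦0} | A=[clo(λx. (x x), {loop↦0})] | R=∅]
… configuration repeats with period 3 (steps 5–7 recur indefinitely) …

Answer: DIVERGES (no final state within 15 steps)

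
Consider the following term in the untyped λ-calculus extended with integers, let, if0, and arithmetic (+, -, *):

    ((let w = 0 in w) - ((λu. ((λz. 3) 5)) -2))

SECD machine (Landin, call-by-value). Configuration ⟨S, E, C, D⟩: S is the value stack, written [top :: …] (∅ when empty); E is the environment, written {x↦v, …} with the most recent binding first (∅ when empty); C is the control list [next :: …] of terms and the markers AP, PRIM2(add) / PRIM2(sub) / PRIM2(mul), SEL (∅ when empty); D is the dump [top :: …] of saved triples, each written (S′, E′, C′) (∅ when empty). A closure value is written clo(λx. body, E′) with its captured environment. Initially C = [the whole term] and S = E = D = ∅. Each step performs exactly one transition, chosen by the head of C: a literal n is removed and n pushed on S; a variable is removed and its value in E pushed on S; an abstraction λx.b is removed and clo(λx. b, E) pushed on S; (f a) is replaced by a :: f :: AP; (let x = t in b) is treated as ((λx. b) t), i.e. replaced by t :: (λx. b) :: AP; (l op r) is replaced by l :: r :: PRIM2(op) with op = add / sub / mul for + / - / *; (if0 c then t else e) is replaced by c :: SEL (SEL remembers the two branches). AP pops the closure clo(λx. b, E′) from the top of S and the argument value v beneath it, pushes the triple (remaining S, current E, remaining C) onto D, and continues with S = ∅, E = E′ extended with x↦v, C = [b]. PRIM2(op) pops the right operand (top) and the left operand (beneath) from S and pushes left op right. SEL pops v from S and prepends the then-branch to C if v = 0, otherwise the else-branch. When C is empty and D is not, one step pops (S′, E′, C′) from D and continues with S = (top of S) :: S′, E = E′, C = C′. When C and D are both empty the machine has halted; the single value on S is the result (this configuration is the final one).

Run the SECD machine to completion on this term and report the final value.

Answer: -3

Derivation:
t=0: <S=∅, E=∅, C=[((let w = 0 in w) - ((λu. ((λz. 3) 5)) -2))], D=∅>
t=1: <S=∅, E=∅, C=[(let w = 0 in w) :: ((λu. ((λz. 3) 5)) -2) :: PRIM2(sub)], D=∅>
t=2: <S=∅, E=∅, C=[0 :: (λw. w) :: AP :: ((λu. ((λz. 3) 5)) -2) :: PRIM2(sub)], D=∅>
t=3: <S=[0], E=∅, C=[(λw. w) :: AP :: ((λu. ((λz. 3) 5)) -2) :: PRIM2(sub)], D=∅>
t=4: <S=[clo(λw. w, ∅) :: 0], E=∅, C=[AP :: ((λu. ((λz. 3) 5)) -2) :: PRIM2(sub)], D=∅>
t=5: <S=∅, E={w↦0}, C=[w], D=[(∅, ∅, [((λu. ((λz. 3) 5)) -2) :: PRIM2(sub)])]>
t=6: <S=[0], E={w↦0}, C=∅, D=[(∅, ∅, [((λu. ((λz. 3) 5)) -2) :: PRIM2(sub)])]>
t=7: <S=[0], E=∅, C=[((λu. ((λz. 3) 5)) -2) :: PRIM2(sub)], D=∅>
t=8: <S=[0], E=∅, C=[-2 :: (λu. ((λz. 3) 5)) :: AP :: PRIM2(sub)], D=∅>
t=9: <S=[-2 :: 0], E=∅, C=[(λu. ((λz. 3) 5)) :: AP :: PRIM2(sub)], D=∅>
t=10: <S=[clo(λu. ((λz. 3) 5), ∅) :: -2 :: 0], E=∅, C=[AP :: PRIM2(sub)], D=∅>
t=11: <S=∅, E={u↦-2}, C=[((λz. 3) 5)], D=[([0], ∅, [PRIM2(sub)])]>
t=12: <S=∅, E={u↦-2}, C=[5 :: (λz. 3) :: AP], D=[([0], ∅, [PRIM2(sub)])]>
t=13: <S=[5], E={u↦-2}, C=[(λz. 3) :: AP], D=[([0], ∅, [PRIM2(sub)])]>
t=14: <S=[clo(λz. 3, {u↦-2}) :: 5], E={u↦-2}, C=[AP], D=[([0], ∅, [PRIM2(sub)])]>
t=15: <S=∅, E={z↦5, u↦-2}, C=[3], D=[(∅, {u↦-2}, ∅) :: ([0], ∅, [PRIM2(sub)])]>
t=16: <S=[3], E={z↦5, u↦-2}, C=∅, D=[(∅, {u↦-2}, ∅) :: ([0], ∅, [PRIM2(sub)])]>
t=17: <S=[3], E={u↦-2}, C=∅, D=[([0], ∅, [PRIM2(sub)])]>
t=18: <S=[3 :: 0], E=∅, C=[PRIM2(sub)], D=∅>
t=19: <S=[-3], E=∅, C=∅, D=∅>
→ final value -3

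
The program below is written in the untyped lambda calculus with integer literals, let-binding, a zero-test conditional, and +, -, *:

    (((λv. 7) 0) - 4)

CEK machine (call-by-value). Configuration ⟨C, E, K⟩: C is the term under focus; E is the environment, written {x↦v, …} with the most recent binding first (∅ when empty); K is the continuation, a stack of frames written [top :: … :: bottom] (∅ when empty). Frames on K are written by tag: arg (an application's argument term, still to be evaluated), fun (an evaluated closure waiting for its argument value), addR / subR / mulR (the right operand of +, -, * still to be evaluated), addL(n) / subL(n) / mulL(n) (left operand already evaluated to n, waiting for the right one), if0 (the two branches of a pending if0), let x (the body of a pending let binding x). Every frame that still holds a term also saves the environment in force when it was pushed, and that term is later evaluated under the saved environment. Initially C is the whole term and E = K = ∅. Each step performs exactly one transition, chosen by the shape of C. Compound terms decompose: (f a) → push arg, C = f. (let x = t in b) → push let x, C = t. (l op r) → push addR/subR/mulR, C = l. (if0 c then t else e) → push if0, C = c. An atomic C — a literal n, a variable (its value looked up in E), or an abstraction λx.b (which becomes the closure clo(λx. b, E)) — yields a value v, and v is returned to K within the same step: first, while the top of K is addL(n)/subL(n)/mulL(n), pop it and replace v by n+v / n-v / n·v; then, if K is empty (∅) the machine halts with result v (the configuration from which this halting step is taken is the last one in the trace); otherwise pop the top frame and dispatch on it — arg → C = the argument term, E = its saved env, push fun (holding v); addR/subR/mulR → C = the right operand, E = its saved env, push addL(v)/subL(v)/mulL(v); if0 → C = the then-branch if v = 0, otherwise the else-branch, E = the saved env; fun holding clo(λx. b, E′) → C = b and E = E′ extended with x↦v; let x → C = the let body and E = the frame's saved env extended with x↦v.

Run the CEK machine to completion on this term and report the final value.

[0] <C=(((λv. 7) 0) - 4), E=∅, K=∅>
[1] <C=((λv. 7) 0), E=∅, K=[subR]>
[2] <C=(λv. 7), E=∅, K=[arg :: subR]>
[3] <C=0, E=∅, K=[fun :: subR]>
[4] <C=7, E={v↦0}, K=[subR]>
[5] <C=4, E=∅, K=[subL(7)]>
→ final value 3

Answer: 3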